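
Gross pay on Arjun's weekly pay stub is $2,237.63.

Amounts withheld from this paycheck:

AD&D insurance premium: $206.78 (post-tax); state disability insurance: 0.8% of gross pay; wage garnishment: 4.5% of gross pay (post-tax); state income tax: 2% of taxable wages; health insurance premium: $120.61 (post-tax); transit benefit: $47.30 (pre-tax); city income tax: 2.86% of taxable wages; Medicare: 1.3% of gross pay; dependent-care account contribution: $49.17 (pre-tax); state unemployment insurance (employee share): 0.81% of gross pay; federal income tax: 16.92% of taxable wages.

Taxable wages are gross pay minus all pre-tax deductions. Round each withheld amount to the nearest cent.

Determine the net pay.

$1,181.63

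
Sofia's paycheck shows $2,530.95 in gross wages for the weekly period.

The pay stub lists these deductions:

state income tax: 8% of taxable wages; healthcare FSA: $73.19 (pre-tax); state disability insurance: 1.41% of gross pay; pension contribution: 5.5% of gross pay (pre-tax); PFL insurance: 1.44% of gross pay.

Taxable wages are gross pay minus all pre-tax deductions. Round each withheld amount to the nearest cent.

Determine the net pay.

Pension contribution: $2,530.95 × 0.055 = $139.20
Healthcare FSA: $73.19
Pre-tax total = $139.20 + $73.19 = $212.39
Taxable wages = $2,530.95 − $212.39 = $2,318.56
State income tax: $2,318.56 × 0.08 = $185.48
PFL insurance: $2,530.95 × 0.0144 = $36.45
State disability insurance: $2,530.95 × 0.0141 = $35.69
Total deductions = $139.20 + $73.19 + $185.48 + $36.45 + $35.69 = $470.01
Net pay = $2,530.95 − $470.01 = $2,060.94

$2,060.94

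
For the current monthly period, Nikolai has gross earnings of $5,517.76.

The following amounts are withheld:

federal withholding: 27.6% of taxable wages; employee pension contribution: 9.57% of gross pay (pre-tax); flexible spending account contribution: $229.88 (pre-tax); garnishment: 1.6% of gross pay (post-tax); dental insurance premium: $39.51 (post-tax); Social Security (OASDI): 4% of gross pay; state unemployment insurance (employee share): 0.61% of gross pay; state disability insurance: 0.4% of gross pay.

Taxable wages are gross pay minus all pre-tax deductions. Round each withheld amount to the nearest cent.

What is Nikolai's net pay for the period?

Flexible spending account contribution: $229.88
Employee pension contribution: $5,517.76 × 0.0957 = $528.05
Pre-tax total = $229.88 + $528.05 = $757.93
Taxable wages = $5,517.76 − $757.93 = $4,759.83
Federal withholding: $4,759.83 × 0.276 = $1,313.71
State disability insurance: $5,517.76 × 0.004 = $22.07
Social Security (OASDI): $5,517.76 × 0.04 = $220.71
State unemployment insurance (employee share): $5,517.76 × 0.0061 = $33.66
Dental insurance premium: $39.51
Garnishment: $5,517.76 × 0.016 = $88.28
Total deductions = $229.88 + $528.05 + $1,313.71 + $22.07 + $220.71 + $33.66 + $39.51 + $88.28 = $2,475.87
Net pay = $5,517.76 − $2,475.87 = $3,041.89

$3,041.89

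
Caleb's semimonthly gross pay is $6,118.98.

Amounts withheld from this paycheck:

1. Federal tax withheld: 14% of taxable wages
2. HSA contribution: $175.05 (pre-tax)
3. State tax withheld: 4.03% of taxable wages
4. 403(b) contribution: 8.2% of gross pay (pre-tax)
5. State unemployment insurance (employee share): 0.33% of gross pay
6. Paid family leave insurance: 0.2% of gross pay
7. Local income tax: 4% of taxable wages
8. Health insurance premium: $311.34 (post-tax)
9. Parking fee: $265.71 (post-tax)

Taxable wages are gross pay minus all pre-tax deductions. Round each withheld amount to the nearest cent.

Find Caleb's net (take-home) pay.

$3,633.78

HSA contribution: $175.05
403(b) contribution: $6,118.98 × 0.082 = $501.76
Pre-tax total = $175.05 + $501.76 = $676.81
Taxable wages = $6,118.98 − $676.81 = $5,442.17
State tax withheld: $5,442.17 × 0.0403 = $219.32
Federal tax withheld: $5,442.17 × 0.14 = $761.90
Local income tax: $5,442.17 × 0.04 = $217.69
Paid family leave insurance: $6,118.98 × 0.002 = $12.24
State unemployment insurance (employee share): $6,118.98 × 0.0033 = $20.19
Health insurance premium: $311.34
Parking fee: $265.71
Total deductions = $175.05 + $501.76 + $219.32 + $761.90 + $217.69 + $12.24 + $20.19 + $311.34 + $265.71 = $2,485.20
Net pay = $6,118.98 − $2,485.20 = $3,633.78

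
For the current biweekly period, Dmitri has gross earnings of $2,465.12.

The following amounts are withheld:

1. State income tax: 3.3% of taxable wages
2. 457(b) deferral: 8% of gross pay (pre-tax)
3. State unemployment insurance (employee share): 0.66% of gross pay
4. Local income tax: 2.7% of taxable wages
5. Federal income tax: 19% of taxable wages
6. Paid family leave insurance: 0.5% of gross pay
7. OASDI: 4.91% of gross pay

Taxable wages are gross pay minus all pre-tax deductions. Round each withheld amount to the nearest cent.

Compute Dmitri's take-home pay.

457(b) deferral: $2,465.12 × 0.08 = $197.21
Taxable wages = $2,465.12 − $197.21 = $2,267.91
Federal income tax: $2,267.91 × 0.19 = $430.90
State income tax: $2,267.91 × 0.033 = $74.84
Local income tax: $2,267.91 × 0.027 = $61.23
State unemployment insurance (employee share): $2,465.12 × 0.0066 = $16.27
Paid family leave insurance: $2,465.12 × 0.005 = $12.33
OASDI: $2,465.12 × 0.0491 = $121.04
Total deductions = $197.21 + $430.90 + $74.84 + $61.23 + $16.27 + $12.33 + $121.04 = $913.82
Net pay = $2,465.12 − $913.82 = $1,551.30

$1,551.30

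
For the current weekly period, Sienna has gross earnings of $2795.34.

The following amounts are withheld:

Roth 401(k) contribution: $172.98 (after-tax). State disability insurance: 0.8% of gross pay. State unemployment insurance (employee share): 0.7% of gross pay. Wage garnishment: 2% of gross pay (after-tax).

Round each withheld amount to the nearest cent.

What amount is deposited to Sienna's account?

$2524.52

State unemployment insurance (employee share): $2795.34 × 0.007 = $19.57
State disability insurance: $2795.34 × 0.008 = $22.36
Roth 401(k) contribution: $172.98
Wage garnishment: $2795.34 × 0.02 = $55.91
Total deductions = $19.57 + $22.36 + $172.98 + $55.91 = $270.82
Net pay = $2795.34 − $270.82 = $2524.52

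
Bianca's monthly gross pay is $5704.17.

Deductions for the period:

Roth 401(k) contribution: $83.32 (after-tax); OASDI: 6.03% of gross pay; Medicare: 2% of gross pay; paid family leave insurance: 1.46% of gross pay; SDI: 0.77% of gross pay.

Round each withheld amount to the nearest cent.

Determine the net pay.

OASDI: $5704.17 × 0.0603 = $343.96
SDI: $5704.17 × 0.0077 = $43.92
Paid family leave insurance: $5704.17 × 0.0146 = $83.28
Medicare: $5704.17 × 0.02 = $114.08
Roth 401(k) contribution: $83.32
Total deductions = $343.96 + $43.92 + $83.28 + $114.08 + $83.32 = $668.56
Net pay = $5704.17 − $668.56 = $5035.61

$5035.61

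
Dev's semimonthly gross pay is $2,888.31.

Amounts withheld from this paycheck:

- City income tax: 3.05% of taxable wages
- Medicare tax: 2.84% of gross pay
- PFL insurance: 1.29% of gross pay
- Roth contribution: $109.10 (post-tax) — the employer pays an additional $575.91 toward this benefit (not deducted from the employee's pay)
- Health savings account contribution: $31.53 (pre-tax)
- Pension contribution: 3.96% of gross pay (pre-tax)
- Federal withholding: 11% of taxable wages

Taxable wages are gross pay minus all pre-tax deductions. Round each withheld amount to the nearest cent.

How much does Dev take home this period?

Pension contribution: $2,888.31 × 0.0396 = $114.38
Health savings account contribution: $31.53
Pre-tax total = $114.38 + $31.53 = $145.91
Taxable wages = $2,888.31 − $145.91 = $2,742.40
City income tax: $2,742.40 × 0.0305 = $83.64
Federal withholding: $2,742.40 × 0.11 = $301.66
Medicare tax: $2,888.31 × 0.0284 = $82.03
PFL insurance: $2,888.31 × 0.0129 = $37.26
Roth contribution: $109.10
(Employer's $575.91 toward Roth contribution is not withheld from the employee.)
Total deductions = $114.38 + $31.53 + $83.64 + $301.66 + $82.03 + $37.26 + $109.10 = $759.60
Net pay = $2,888.31 − $759.60 = $2,128.71

$2,128.71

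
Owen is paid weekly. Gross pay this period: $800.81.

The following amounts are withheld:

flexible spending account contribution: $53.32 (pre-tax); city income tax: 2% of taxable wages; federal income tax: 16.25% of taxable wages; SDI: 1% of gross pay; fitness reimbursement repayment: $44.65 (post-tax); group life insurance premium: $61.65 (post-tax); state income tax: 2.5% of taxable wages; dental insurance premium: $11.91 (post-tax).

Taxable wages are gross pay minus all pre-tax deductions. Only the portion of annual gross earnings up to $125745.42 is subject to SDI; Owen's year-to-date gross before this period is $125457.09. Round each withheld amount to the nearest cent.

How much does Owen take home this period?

Flexible spending account contribution: $53.32
Taxable wages = $800.81 − $53.32 = $747.49
Federal income tax: $747.49 × 0.1625 = $121.47
State income tax: $747.49 × 0.025 = $18.69
City income tax: $747.49 × 0.02 = $14.95
SDI: only $125745.42 − $125457.09 = $288.33 of this check is subject → $288.33 × 0.01 = $2.88
Group life insurance premium: $61.65
Fitness reimbursement repayment: $44.65
Dental insurance premium: $11.91
Total deductions = $53.32 + $121.47 + $18.69 + $14.95 + $2.88 + $61.65 + $44.65 + $11.91 = $329.52
Net pay = $800.81 − $329.52 = $471.29

$471.29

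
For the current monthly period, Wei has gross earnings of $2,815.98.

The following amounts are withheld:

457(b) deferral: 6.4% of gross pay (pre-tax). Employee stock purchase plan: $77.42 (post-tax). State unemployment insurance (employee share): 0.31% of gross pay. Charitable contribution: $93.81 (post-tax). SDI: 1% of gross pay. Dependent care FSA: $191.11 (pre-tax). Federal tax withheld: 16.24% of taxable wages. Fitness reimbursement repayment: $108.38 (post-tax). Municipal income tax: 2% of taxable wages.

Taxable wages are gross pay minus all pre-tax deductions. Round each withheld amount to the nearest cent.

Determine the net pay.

457(b) deferral: $2,815.98 × 0.064 = $180.22
Dependent care FSA: $191.11
Pre-tax total = $180.22 + $191.11 = $371.33
Taxable wages = $2,815.98 − $371.33 = $2,444.65
Federal tax withheld: $2,444.65 × 0.1624 = $397.01
Municipal income tax: $2,444.65 × 0.02 = $48.89
SDI: $2,815.98 × 0.01 = $28.16
State unemployment insurance (employee share): $2,815.98 × 0.0031 = $8.73
Employee stock purchase plan: $77.42
Charitable contribution: $93.81
Fitness reimbursement repayment: $108.38
Total deductions = $180.22 + $191.11 + $397.01 + $48.89 + $28.16 + $8.73 + $77.42 + $93.81 + $108.38 = $1,133.73
Net pay = $2,815.98 − $1,133.73 = $1,682.25

$1,682.25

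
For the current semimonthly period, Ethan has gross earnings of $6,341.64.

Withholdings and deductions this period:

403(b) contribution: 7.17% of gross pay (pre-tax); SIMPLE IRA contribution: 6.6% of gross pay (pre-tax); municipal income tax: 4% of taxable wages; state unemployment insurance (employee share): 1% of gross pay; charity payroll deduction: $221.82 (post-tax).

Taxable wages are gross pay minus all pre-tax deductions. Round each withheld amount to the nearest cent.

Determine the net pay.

$4,964.41

SIMPLE IRA contribution: $6,341.64 × 0.066 = $418.55
403(b) contribution: $6,341.64 × 0.0717 = $454.70
Pre-tax total = $418.55 + $454.70 = $873.25
Taxable wages = $6,341.64 − $873.25 = $5,468.39
Municipal income tax: $5,468.39 × 0.04 = $218.74
State unemployment insurance (employee share): $6,341.64 × 0.01 = $63.42
Charity payroll deduction: $221.82
Total deductions = $418.55 + $454.70 + $218.74 + $63.42 + $221.82 = $1,377.23
Net pay = $6,341.64 − $1,377.23 = $4,964.41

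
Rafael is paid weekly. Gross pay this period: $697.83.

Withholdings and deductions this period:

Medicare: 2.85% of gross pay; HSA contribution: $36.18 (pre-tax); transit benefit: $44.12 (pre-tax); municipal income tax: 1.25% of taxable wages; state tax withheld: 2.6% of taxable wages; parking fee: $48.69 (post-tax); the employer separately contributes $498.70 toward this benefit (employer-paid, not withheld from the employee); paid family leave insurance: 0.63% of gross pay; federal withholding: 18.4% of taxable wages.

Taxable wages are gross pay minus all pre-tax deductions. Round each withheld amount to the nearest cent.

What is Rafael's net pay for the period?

$407.14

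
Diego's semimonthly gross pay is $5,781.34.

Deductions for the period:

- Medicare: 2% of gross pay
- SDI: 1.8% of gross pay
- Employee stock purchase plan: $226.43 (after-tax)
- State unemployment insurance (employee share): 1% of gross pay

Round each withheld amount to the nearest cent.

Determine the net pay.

$5,277.41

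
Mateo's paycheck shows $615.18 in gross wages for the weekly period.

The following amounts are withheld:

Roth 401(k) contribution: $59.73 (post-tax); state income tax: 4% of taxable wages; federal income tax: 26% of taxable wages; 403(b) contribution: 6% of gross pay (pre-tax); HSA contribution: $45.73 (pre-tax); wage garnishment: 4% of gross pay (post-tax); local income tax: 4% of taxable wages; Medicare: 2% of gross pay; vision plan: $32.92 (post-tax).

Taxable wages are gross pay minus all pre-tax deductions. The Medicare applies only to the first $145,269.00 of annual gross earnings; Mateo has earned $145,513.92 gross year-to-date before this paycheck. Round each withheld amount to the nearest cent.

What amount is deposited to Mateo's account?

$234.22

403(b) contribution: $615.18 × 0.06 = $36.91
HSA contribution: $45.73
Pre-tax total = $36.91 + $45.73 = $82.64
Taxable wages = $615.18 − $82.64 = $532.54
Federal income tax: $532.54 × 0.26 = $138.46
Local income tax: $532.54 × 0.04 = $21.30
State income tax: $532.54 × 0.04 = $21.30
Medicare: annual cap $145,269.00 already reached (YTD $145,513.92), so $0.00
Wage garnishment: $615.18 × 0.04 = $24.61
Vision plan: $32.92
Roth 401(k) contribution: $59.73
Total deductions = $36.91 + $45.73 + $138.46 + $21.30 + $21.30 + $0.00 + $24.61 + $32.92 + $59.73 = $380.96
Net pay = $615.18 − $380.96 = $234.22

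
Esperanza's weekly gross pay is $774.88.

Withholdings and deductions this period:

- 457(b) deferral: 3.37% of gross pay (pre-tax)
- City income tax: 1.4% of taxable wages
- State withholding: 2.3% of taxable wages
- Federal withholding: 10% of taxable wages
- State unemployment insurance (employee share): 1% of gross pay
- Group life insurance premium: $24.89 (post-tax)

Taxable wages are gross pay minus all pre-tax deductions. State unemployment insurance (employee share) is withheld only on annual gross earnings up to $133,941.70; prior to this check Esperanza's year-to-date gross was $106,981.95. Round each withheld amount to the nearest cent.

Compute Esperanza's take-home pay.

$613.55

457(b) deferral: $774.88 × 0.0337 = $26.11
Taxable wages = $774.88 − $26.11 = $748.77
Federal withholding: $748.77 × 0.1 = $74.88
City income tax: $748.77 × 0.014 = $10.48
State withholding: $748.77 × 0.023 = $17.22
State unemployment insurance (employee share): cap not yet reached, full $774.88 is subject → $774.88 × 0.01 = $7.75
Group life insurance premium: $24.89
Total deductions = $26.11 + $74.88 + $10.48 + $17.22 + $7.75 + $24.89 = $161.33
Net pay = $774.88 − $161.33 = $613.55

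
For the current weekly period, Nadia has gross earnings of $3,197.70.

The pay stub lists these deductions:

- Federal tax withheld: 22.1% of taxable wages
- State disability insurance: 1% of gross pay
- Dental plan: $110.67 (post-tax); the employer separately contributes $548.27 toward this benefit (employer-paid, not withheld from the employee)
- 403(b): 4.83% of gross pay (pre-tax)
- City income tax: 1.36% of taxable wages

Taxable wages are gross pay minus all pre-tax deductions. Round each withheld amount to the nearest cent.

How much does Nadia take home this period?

$2,186.65

403(b): $3,197.70 × 0.0483 = $154.45
Taxable wages = $3,197.70 − $154.45 = $3,043.25
City income tax: $3,043.25 × 0.0136 = $41.39
Federal tax withheld: $3,043.25 × 0.221 = $672.56
State disability insurance: $3,197.70 × 0.01 = $31.98
Dental plan: $110.67
(Employer's $548.27 toward dental plan is not withheld from the employee.)
Total deductions = $154.45 + $41.39 + $672.56 + $31.98 + $110.67 = $1,011.05
Net pay = $3,197.70 − $1,011.05 = $2,186.65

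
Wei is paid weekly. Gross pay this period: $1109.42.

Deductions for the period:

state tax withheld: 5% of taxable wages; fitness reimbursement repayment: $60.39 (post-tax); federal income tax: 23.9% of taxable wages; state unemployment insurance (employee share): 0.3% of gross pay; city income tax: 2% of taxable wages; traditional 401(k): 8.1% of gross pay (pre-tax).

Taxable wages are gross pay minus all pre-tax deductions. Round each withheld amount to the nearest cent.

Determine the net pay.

$640.80

Traditional 401(k): $1109.42 × 0.081 = $89.86
Taxable wages = $1109.42 − $89.86 = $1019.56
Federal income tax: $1019.56 × 0.239 = $243.67
State tax withheld: $1019.56 × 0.05 = $50.98
City income tax: $1019.56 × 0.02 = $20.39
State unemployment insurance (employee share): $1109.42 × 0.003 = $3.33
Fitness reimbursement repayment: $60.39
Total deductions = $89.86 + $243.67 + $50.98 + $20.39 + $3.33 + $60.39 = $468.62
Net pay = $1109.42 − $468.62 = $640.80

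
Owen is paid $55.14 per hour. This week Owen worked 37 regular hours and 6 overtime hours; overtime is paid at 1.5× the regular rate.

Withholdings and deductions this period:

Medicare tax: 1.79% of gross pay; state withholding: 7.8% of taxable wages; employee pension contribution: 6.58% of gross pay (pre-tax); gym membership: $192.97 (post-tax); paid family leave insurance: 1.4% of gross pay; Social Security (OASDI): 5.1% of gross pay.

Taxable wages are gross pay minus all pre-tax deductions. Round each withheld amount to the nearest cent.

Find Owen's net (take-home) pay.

Regular pay: 37 × $55.14 = $2,040.18
Overtime pay: 6 × $55.14 × 1.5 = $496.26
Gross pay = $2,040.18 + $496.26 = $2,536.44
Employee pension contribution: $2,536.44 × 0.0658 = $166.90
Taxable wages = $2,536.44 − $166.90 = $2,369.54
State withholding: $2,369.54 × 0.078 = $184.82
Social Security (OASDI): $2,536.44 × 0.051 = $129.36
Medicare tax: $2,536.44 × 0.0179 = $45.40
Paid family leave insurance: $2,536.44 × 0.014 = $35.51
Gym membership: $192.97
Total deductions = $166.90 + $184.82 + $129.36 + $45.40 + $35.51 + $192.97 = $754.96
Net pay = $2,536.44 − $754.96 = $1,781.48

$1,781.48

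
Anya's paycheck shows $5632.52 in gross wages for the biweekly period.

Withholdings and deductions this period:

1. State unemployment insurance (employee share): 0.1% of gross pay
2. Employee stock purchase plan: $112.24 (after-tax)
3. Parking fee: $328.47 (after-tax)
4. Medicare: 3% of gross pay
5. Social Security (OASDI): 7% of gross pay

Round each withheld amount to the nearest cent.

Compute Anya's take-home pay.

Social Security (OASDI): $5632.52 × 0.07 = $394.28
Medicare: $5632.52 × 0.03 = $168.98
State unemployment insurance (employee share): $5632.52 × 0.001 = $5.63
Parking fee: $328.47
Employee stock purchase plan: $112.24
Total deductions = $394.28 + $168.98 + $5.63 + $328.47 + $112.24 = $1009.60
Net pay = $5632.52 − $1009.60 = $4622.92

$4622.92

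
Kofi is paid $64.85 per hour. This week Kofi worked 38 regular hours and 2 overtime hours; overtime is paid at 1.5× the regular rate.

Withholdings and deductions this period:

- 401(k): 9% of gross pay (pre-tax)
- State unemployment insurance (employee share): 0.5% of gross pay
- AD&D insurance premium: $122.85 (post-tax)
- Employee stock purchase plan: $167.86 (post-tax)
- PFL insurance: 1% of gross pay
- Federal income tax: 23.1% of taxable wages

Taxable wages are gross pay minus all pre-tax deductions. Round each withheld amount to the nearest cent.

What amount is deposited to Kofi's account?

Regular pay: 38 × $64.85 = $2,464.30
Overtime pay: 2 × $64.85 × 1.5 = $194.55
Gross pay = $2,464.30 + $194.55 = $2,658.85
401(k): $2,658.85 × 0.09 = $239.30
Taxable wages = $2,658.85 − $239.30 = $2,419.55
Federal income tax: $2,419.55 × 0.231 = $558.92
State unemployment insurance (employee share): $2,658.85 × 0.005 = $13.29
PFL insurance: $2,658.85 × 0.01 = $26.59
Employee stock purchase plan: $167.86
AD&D insurance premium: $122.85
Total deductions = $239.30 + $558.92 + $13.29 + $26.59 + $167.86 + $122.85 = $1,128.81
Net pay = $2,658.85 − $1,128.81 = $1,530.04

$1,530.04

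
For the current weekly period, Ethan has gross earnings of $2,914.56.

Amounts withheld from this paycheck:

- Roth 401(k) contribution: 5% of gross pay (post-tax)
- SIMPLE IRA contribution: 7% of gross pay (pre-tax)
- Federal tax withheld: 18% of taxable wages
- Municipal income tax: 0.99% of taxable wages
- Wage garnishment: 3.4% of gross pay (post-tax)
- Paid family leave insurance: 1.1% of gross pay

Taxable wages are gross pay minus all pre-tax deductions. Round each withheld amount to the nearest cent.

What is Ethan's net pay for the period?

SIMPLE IRA contribution: $2,914.56 × 0.07 = $204.02
Taxable wages = $2,914.56 − $204.02 = $2,710.54
Municipal income tax: $2,710.54 × 0.0099 = $26.83
Federal tax withheld: $2,710.54 × 0.18 = $487.90
Paid family leave insurance: $2,914.56 × 0.011 = $32.06
Wage garnishment: $2,914.56 × 0.034 = $99.10
Roth 401(k) contribution: $2,914.56 × 0.05 = $145.73
Total deductions = $204.02 + $26.83 + $487.90 + $32.06 + $99.10 + $145.73 = $995.64
Net pay = $2,914.56 − $995.64 = $1,918.92

$1,918.92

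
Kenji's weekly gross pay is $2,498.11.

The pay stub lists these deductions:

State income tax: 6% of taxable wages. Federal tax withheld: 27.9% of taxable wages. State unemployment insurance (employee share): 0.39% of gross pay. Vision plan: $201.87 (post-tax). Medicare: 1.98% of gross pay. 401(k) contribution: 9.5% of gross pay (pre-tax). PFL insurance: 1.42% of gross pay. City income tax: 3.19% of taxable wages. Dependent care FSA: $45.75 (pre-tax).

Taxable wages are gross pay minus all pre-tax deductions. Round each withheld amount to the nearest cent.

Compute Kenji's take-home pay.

401(k) contribution: $2,498.11 × 0.095 = $237.32
Dependent care FSA: $45.75
Pre-tax total = $237.32 + $45.75 = $283.07
Taxable wages = $2,498.11 − $283.07 = $2,215.04
City income tax: $2,215.04 × 0.0319 = $70.66
Federal tax withheld: $2,215.04 × 0.279 = $618.00
State income tax: $2,215.04 × 0.06 = $132.90
PFL insurance: $2,498.11 × 0.0142 = $35.47
State unemployment insurance (employee share): $2,498.11 × 0.0039 = $9.74
Medicare: $2,498.11 × 0.0198 = $49.46
Vision plan: $201.87
Total deductions = $237.32 + $45.75 + $70.66 + $618.00 + $132.90 + $35.47 + $9.74 + $49.46 + $201.87 = $1,401.17
Net pay = $2,498.11 − $1,401.17 = $1,096.94

$1,096.94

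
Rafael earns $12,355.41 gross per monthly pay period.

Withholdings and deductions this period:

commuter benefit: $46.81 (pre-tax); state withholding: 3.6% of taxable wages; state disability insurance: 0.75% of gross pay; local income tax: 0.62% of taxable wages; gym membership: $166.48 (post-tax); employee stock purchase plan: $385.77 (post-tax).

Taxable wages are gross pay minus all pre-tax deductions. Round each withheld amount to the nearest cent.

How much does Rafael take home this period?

Commuter benefit: $46.81
Taxable wages = $12,355.41 − $46.81 = $12,308.60
State withholding: $12,308.60 × 0.036 = $443.11
Local income tax: $12,308.60 × 0.0062 = $76.31
State disability insurance: $12,355.41 × 0.0075 = $92.67
Gym membership: $166.48
Employee stock purchase plan: $385.77
Total deductions = $46.81 + $443.11 + $76.31 + $92.67 + $166.48 + $385.77 = $1,211.15
Net pay = $12,355.41 − $1,211.15 = $11,144.26

$11,144.26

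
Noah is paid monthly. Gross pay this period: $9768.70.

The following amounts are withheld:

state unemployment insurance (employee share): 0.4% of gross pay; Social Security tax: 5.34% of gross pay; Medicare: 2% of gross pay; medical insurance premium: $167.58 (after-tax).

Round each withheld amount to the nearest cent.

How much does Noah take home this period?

Social Security tax: $9768.70 × 0.0534 = $521.65
Medicare: $9768.70 × 0.02 = $195.37
State unemployment insurance (employee share): $9768.70 × 0.004 = $39.07
Medical insurance premium: $167.58
Total deductions = $521.65 + $195.37 + $39.07 + $167.58 = $923.67
Net pay = $9768.70 − $923.67 = $8845.03

$8845.03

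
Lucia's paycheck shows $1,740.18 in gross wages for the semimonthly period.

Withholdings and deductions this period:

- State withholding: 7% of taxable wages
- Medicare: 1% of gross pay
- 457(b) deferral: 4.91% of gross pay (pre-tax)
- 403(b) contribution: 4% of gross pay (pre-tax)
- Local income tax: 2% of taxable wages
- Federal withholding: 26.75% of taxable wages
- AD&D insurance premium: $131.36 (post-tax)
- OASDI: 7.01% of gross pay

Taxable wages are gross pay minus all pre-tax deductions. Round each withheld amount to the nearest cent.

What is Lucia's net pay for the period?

457(b) deferral: $1,740.18 × 0.0491 = $85.44
403(b) contribution: $1,740.18 × 0.04 = $69.61
Pre-tax total = $85.44 + $69.61 = $155.05
Taxable wages = $1,740.18 − $155.05 = $1,585.13
Federal withholding: $1,585.13 × 0.2675 = $424.02
State withholding: $1,585.13 × 0.07 = $110.96
Local income tax: $1,585.13 × 0.02 = $31.70
OASDI: $1,740.18 × 0.0701 = $121.99
Medicare: $1,740.18 × 0.01 = $17.40
AD&D insurance premium: $131.36
Total deductions = $85.44 + $69.61 + $424.02 + $110.96 + $31.70 + $121.99 + $17.40 + $131.36 = $992.48
Net pay = $1,740.18 − $992.48 = $747.70

$747.70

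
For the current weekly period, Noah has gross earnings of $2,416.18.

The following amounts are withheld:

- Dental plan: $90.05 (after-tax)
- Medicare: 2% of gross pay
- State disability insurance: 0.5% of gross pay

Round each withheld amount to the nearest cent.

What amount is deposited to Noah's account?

$2,265.73

State disability insurance: $2,416.18 × 0.005 = $12.08
Medicare: $2,416.18 × 0.02 = $48.32
Dental plan: $90.05
Total deductions = $12.08 + $48.32 + $90.05 = $150.45
Net pay = $2,416.18 − $150.45 = $2,265.73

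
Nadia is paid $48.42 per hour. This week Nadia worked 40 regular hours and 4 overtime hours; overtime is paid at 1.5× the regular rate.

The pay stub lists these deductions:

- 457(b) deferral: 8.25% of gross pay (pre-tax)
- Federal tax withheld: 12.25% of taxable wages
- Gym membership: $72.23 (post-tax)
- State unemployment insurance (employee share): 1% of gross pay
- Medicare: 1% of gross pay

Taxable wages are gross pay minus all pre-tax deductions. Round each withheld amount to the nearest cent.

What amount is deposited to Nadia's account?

Regular pay: 40 × $48.42 = $1,936.80
Overtime pay: 4 × $48.42 × 1.5 = $290.52
Gross pay = $1,936.80 + $290.52 = $2,227.32
457(b) deferral: $2,227.32 × 0.0825 = $183.75
Taxable wages = $2,227.32 − $183.75 = $2,043.57
Federal tax withheld: $2,043.57 × 0.1225 = $250.34
Medicare: $2,227.32 × 0.01 = $22.27
State unemployment insurance (employee share): $2,227.32 × 0.01 = $22.27
Gym membership: $72.23
Total deductions = $183.75 + $250.34 + $22.27 + $22.27 + $72.23 = $550.86
Net pay = $2,227.32 − $550.86 = $1,676.46

$1,676.46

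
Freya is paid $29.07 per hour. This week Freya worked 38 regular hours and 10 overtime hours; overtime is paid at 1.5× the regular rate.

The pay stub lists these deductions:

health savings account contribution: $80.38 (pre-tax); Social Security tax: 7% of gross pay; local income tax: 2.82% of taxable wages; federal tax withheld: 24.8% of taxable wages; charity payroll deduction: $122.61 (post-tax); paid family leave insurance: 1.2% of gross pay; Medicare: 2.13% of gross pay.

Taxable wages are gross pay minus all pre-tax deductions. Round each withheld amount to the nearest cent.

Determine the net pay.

$775.22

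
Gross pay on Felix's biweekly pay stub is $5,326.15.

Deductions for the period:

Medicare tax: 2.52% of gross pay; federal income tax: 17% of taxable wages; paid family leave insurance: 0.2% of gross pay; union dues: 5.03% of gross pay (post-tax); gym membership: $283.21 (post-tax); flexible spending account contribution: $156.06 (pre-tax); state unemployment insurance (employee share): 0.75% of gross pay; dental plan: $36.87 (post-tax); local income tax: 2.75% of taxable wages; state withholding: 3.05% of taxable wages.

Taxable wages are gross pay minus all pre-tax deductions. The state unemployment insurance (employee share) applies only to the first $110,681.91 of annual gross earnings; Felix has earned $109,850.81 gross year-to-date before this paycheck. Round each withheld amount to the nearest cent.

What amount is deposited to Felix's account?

$3,252.21

Flexible spending account contribution: $156.06
Taxable wages = $5,326.15 − $156.06 = $5,170.09
Federal income tax: $5,170.09 × 0.17 = $878.92
State withholding: $5,170.09 × 0.0305 = $157.69
Local income tax: $5,170.09 × 0.0275 = $142.18
State unemployment insurance (employee share): only $110,681.91 − $109,850.81 = $831.10 of this check is subject → $831.10 × 0.0075 = $6.23
Medicare tax: $5,326.15 × 0.0252 = $134.22
Paid family leave insurance: $5,326.15 × 0.002 = $10.65
Union dues: $5,326.15 × 0.0503 = $267.91
Gym membership: $283.21
Dental plan: $36.87
Total deductions = $156.06 + $878.92 + $157.69 + $142.18 + $6.23 + $134.22 + $10.65 + $267.91 + $283.21 + $36.87 = $2,073.94
Net pay = $5,326.15 − $2,073.94 = $3,252.21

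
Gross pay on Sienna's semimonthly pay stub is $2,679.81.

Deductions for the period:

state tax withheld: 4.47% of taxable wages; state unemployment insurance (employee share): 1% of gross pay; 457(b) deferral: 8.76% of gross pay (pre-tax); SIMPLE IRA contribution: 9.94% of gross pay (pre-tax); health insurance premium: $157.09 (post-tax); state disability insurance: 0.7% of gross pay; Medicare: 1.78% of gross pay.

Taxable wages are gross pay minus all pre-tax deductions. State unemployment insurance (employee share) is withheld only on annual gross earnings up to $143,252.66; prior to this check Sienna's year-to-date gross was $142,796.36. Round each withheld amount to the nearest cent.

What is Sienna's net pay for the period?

$1,853.19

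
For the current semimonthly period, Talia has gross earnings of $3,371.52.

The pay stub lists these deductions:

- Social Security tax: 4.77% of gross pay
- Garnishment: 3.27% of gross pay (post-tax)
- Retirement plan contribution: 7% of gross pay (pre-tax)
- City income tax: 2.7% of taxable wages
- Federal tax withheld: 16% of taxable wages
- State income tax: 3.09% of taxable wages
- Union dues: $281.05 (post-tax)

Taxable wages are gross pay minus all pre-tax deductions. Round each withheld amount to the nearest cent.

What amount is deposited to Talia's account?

$1,900.16

Retirement plan contribution: $3,371.52 × 0.07 = $236.01
Taxable wages = $3,371.52 − $236.01 = $3,135.51
Federal tax withheld: $3,135.51 × 0.16 = $501.68
State income tax: $3,135.51 × 0.0309 = $96.89
City income tax: $3,135.51 × 0.027 = $84.66
Social Security tax: $3,371.52 × 0.0477 = $160.82
Union dues: $281.05
Garnishment: $3,371.52 × 0.0327 = $110.25
Total deductions = $236.01 + $501.68 + $96.89 + $84.66 + $160.82 + $281.05 + $110.25 = $1,471.36
Net pay = $3,371.52 − $1,471.36 = $1,900.16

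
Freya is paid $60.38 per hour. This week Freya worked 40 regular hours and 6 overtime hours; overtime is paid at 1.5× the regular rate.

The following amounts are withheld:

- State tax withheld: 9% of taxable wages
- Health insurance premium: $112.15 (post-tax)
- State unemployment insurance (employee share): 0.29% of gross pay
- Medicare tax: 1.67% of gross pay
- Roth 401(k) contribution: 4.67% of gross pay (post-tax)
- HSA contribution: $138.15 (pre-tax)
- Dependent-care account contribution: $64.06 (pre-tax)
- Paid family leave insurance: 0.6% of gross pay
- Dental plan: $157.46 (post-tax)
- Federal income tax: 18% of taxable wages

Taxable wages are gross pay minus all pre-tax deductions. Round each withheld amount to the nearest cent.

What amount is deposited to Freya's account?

$1,528.66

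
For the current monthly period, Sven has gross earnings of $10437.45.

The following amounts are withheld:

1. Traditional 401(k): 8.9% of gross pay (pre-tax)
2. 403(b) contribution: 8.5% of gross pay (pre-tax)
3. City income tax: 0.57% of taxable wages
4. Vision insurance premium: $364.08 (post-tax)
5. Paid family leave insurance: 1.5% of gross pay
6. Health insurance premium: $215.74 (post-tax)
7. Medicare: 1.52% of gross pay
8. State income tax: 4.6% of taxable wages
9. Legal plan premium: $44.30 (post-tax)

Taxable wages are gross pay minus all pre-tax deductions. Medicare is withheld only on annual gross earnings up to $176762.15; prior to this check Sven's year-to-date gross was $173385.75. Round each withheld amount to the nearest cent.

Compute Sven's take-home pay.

$7343.62

403(b) contribution: $10437.45 × 0.085 = $887.18
Traditional 401(k): $10437.45 × 0.089 = $928.93
Pre-tax total = $887.18 + $928.93 = $1816.11
Taxable wages = $10437.45 − $1816.11 = $8621.34
City income tax: $8621.34 × 0.0057 = $49.14
State income tax: $8621.34 × 0.046 = $396.58
Medicare: only $176762.15 − $173385.75 = $3376.40 of this check is subject → $3376.40 × 0.0152 = $51.32
Paid family leave insurance: $10437.45 × 0.015 = $156.56
Vision insurance premium: $364.08
Health insurance premium: $215.74
Legal plan premium: $44.30
Total deductions = $887.18 + $928.93 + $49.14 + $396.58 + $51.32 + $156.56 + $364.08 + $215.74 + $44.30 = $3093.83
Net pay = $10437.45 − $3093.83 = $7343.62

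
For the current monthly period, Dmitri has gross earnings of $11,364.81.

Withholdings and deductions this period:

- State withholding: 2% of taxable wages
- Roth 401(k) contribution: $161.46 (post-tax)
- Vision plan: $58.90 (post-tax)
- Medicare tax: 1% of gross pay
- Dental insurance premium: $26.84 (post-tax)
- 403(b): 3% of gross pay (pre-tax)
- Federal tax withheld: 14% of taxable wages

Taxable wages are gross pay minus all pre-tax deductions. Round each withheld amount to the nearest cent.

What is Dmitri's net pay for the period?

$8,899.20

403(b): $11,364.81 × 0.03 = $340.94
Taxable wages = $11,364.81 − $340.94 = $11,023.87
Federal tax withheld: $11,023.87 × 0.14 = $1,543.34
State withholding: $11,023.87 × 0.02 = $220.48
Medicare tax: $11,364.81 × 0.01 = $113.65
Vision plan: $58.90
Dental insurance premium: $26.84
Roth 401(k) contribution: $161.46
Total deductions = $340.94 + $1,543.34 + $220.48 + $113.65 + $58.90 + $26.84 + $161.46 = $2,465.61
Net pay = $11,364.81 − $2,465.61 = $8,899.20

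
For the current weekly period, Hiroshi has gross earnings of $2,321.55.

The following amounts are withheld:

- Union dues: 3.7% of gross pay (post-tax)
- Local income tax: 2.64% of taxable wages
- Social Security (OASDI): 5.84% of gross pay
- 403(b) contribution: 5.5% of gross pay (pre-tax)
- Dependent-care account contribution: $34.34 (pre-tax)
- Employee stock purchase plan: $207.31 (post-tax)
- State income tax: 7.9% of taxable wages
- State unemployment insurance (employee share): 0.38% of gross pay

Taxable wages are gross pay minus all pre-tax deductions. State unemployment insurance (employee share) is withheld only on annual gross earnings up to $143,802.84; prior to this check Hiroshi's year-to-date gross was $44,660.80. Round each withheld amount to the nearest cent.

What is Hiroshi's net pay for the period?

$1,494.30

Dependent-care account contribution: $34.34
403(b) contribution: $2,321.55 × 0.055 = $127.69
Pre-tax total = $34.34 + $127.69 = $162.03
Taxable wages = $2,321.55 − $162.03 = $2,159.52
Local income tax: $2,159.52 × 0.0264 = $57.01
State income tax: $2,159.52 × 0.079 = $170.60
Social Security (OASDI): $2,321.55 × 0.0584 = $135.58
State unemployment insurance (employee share): cap not yet reached, full $2,321.55 is subject → $2,321.55 × 0.0038 = $8.82
Union dues: $2,321.55 × 0.037 = $85.90
Employee stock purchase plan: $207.31
Total deductions = $34.34 + $127.69 + $57.01 + $170.60 + $135.58 + $8.82 + $85.90 + $207.31 = $827.25
Net pay = $2,321.55 − $827.25 = $1,494.30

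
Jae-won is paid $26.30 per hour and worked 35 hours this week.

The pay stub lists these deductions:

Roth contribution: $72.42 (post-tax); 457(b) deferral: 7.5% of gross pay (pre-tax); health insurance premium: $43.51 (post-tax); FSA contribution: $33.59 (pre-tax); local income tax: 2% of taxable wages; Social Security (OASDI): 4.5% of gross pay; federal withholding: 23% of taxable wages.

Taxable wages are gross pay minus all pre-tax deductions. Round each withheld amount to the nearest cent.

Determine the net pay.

Gross pay: 35 × $26.30 = $920.50
FSA contribution: $33.59
457(b) deferral: $920.50 × 0.075 = $69.04
Pre-tax total = $33.59 + $69.04 = $102.63
Taxable wages = $920.50 − $102.63 = $817.87
Local income tax: $817.87 × 0.02 = $16.36
Federal withholding: $817.87 × 0.23 = $188.11
Social Security (OASDI): $920.50 × 0.045 = $41.42
Health insurance premium: $43.51
Roth contribution: $72.42
Total deductions = $33.59 + $69.04 + $16.36 + $188.11 + $41.42 + $43.51 + $72.42 = $464.45
Net pay = $920.50 − $464.45 = $456.05

$456.05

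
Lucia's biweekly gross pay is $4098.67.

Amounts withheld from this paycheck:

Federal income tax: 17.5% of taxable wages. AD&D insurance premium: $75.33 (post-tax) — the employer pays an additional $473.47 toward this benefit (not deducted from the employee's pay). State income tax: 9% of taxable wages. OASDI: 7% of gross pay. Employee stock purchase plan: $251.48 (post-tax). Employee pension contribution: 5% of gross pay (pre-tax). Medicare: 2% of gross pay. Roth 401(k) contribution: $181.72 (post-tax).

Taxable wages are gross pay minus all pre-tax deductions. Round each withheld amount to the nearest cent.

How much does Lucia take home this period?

$1984.49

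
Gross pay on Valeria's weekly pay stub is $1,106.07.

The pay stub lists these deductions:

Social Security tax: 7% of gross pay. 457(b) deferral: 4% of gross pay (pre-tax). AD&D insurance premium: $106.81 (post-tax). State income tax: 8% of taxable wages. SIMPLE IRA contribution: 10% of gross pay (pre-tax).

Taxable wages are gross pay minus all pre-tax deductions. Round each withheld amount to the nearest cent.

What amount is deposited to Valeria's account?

SIMPLE IRA contribution: $1,106.07 × 0.1 = $110.61
457(b) deferral: $1,106.07 × 0.04 = $44.24
Pre-tax total = $110.61 + $44.24 = $154.85
Taxable wages = $1,106.07 − $154.85 = $951.22
State income tax: $951.22 × 0.08 = $76.10
Social Security tax: $1,106.07 × 0.07 = $77.42
AD&D insurance premium: $106.81
Total deductions = $110.61 + $44.24 + $76.10 + $77.42 + $106.81 = $415.18
Net pay = $1,106.07 − $415.18 = $690.89

$690.89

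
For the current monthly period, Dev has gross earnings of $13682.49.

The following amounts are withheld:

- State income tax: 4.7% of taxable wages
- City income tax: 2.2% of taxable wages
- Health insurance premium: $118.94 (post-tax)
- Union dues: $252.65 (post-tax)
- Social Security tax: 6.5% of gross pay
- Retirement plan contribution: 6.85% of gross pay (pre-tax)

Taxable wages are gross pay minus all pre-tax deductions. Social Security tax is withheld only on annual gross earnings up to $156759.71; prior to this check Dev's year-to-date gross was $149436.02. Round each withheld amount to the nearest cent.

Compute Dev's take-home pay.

Retirement plan contribution: $13682.49 × 0.0685 = $937.25
Taxable wages = $13682.49 − $937.25 = $12745.24
City income tax: $12745.24 × 0.022 = $280.40
State income tax: $12745.24 × 0.047 = $599.03
Social Security tax: only $156759.71 − $149436.02 = $7323.69 of this check is subject → $7323.69 × 0.065 = $476.04
Health insurance premium: $118.94
Union dues: $252.65
Total deductions = $937.25 + $280.40 + $599.03 + $476.04 + $118.94 + $252.65 = $2664.31
Net pay = $13682.49 − $2664.31 = $11018.18

$11018.18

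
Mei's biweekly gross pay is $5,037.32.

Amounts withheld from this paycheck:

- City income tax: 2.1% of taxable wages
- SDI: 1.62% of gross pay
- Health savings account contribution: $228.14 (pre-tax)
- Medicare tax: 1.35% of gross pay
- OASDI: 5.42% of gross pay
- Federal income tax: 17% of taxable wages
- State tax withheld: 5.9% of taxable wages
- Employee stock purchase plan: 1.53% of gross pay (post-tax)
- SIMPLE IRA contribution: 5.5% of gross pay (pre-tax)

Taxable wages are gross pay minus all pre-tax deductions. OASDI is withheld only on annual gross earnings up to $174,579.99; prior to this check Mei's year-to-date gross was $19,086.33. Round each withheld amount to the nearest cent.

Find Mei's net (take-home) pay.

Health savings account contribution: $228.14
SIMPLE IRA contribution: $5,037.32 × 0.055 = $277.05
Pre-tax total = $228.14 + $277.05 = $505.19
Taxable wages = $5,037.32 − $505.19 = $4,532.13
State tax withheld: $4,532.13 × 0.059 = $267.40
Federal income tax: $4,532.13 × 0.17 = $770.46
City income tax: $4,532.13 × 0.021 = $95.17
SDI: $5,037.32 × 0.0162 = $81.60
OASDI: cap not yet reached, full $5,037.32 is subject → $5,037.32 × 0.0542 = $273.02
Medicare tax: $5,037.32 × 0.0135 = $68.00
Employee stock purchase plan: $5,037.32 × 0.0153 = $77.07
Total deductions = $228.14 + $277.05 + $267.40 + $770.46 + $95.17 + $81.60 + $273.02 + $68.00 + $77.07 = $2,137.91
Net pay = $5,037.32 − $2,137.91 = $2,899.41

$2,899.41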